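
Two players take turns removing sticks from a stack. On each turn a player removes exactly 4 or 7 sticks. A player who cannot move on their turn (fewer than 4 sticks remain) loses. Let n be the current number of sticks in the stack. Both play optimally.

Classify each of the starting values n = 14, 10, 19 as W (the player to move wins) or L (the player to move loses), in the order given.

Classify positions by backward induction: terminal positions (no move available) are L. From any other position, the mover wins iff some move reaches an L.
n=0: no move → L
n=1: no move → L
n=2: no move → L
n=3: no move → L
n=4: reaches L-position 0 → W
n=5: reaches L-position 1 → W
n=6: reaches L-position 2 → W
n=7: reaches L-position 3 → W
n=8: reaches L-position 1 → W
n=9: reaches L-position 2 → W
n=10: reaches L-position 3 → W
n=11: only reaches 7(W), 4(W), all W → L
n=12: only reaches 8(W), 5(W), all W → L
n=13: only reaches 9(W), 6(W), all W → L
n=14: only reaches 10(W), 7(W), all W → L
n=15: reaches L-position 11 → W
n=16: reaches L-position 12 → W
n=17: reaches L-position 13 → W
n=18: reaches L-position 14 → W
n=19: reaches L-position 12 → W

14: L, 10: W, 19: W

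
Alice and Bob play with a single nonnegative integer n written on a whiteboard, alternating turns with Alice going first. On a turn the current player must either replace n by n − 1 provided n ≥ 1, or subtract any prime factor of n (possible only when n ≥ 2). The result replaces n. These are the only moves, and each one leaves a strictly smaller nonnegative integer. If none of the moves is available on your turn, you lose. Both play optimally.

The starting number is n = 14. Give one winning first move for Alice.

Use the standard recursion: the mover loses at a terminal position; elsewhere, the mover wins exactly when some move hands the opponent an L position.
n=0: no move → L
n=1: W (go to 0, an L position)
n=2: W (go to 0, an L position)
n=3: W (go to 0, an L position)
n=4: L (options 2(W), 3(W) are all W)
n=5: W (go to 0, an L position)
n=6: W (go to 4, an L position)
n=7: W (go to 0, an L position)
n=8: L (options 6(W), 7(W) are all W)
n=9: W (go to 8, an L position)
n=10: W (go to 8, an L position)
n=11: W (go to 0, an L position)
n=12: L (options 9(W), 10(W), 11(W) are all W)
n=13: W (go to 0, an L position)
n=14: W (go to 12, an L position)
From 14, the L positions reachable in one move are: 12.

Move to 12.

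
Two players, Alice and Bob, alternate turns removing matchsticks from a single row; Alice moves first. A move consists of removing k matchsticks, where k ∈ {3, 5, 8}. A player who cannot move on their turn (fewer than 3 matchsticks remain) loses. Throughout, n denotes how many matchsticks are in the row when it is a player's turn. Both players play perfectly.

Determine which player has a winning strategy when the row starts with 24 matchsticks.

Bob wins.

Classify positions by backward induction: terminal positions (no move available) are L. From any other position, the mover wins iff some move reaches an L.
n=0: no move → L
n=1: no move → L
n=2: no move → L
n=3: →0(L), so W
n=4: →1(L), so W
n=5: →2(L), so W
n=6: →1(L), so W
n=7: →2(L), so W
n=8: →0(L), so W
n=9: →1(L), so W
n=10: →2(L), so W
n=11: →8(W), 6(W), 3(W) — all W, so L
n=12: →9(W), 7(W), 4(W) — all W, so L
n=13: →10(W), 8(W), 5(W) — all W, so L
n=14: →11(L), so W
n=15: →12(L), so W
n=16: →13(L), so W
n=17: →12(L), so W
n=18: →13(L), so W
n=19: →11(L), so W
n=20: →12(L), so W
n=21: →13(L), so W
n=22: →19(W), 17(W), 14(W) — all W, so L
n=23: →20(W), 18(W), 15(W) — all W, so L
n=24: →21(W), 19(W), 16(W) — all W, so L
Every move from 24 reaches a W position, so the mover loses.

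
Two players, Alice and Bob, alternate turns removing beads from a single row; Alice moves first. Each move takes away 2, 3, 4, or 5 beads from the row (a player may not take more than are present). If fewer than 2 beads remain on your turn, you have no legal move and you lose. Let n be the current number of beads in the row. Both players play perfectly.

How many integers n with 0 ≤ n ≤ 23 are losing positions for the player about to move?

8

Work bottom-up. With no move the player to move loses. Otherwise the position is W if at least one move leads to an L position for the opponent, and L if every move leads to a W.
n=0: no move → L
n=1: no move → L
n=2: can move to 0, which is L ⇒ W
n=3: can move to 1, which is L ⇒ W
n=4: can move to 1, which is L ⇒ W
n=5: can move to 1, which is L ⇒ W
n=6: can move to 1, which is L ⇒ W
n=7: moves to 5(W), 4(W), 3(W), 2(W); every one is W ⇒ L
n=8: moves to 6(W), 5(W), 4(W), 3(W); every one is W ⇒ L
n=9: can move to 7, which is L ⇒ W
n=10: can move to 8, which is L ⇒ W
n=11: can move to 8, which is L ⇒ W
n=12: can move to 8, which is L ⇒ W
n=13: can move to 8, which is L ⇒ W
n=14: moves to 12(W), 11(W), 10(W), 9(W); every one is W ⇒ L
n=15: moves to 13(W), 12(W), 11(W), 10(W); every one is W ⇒ L
n=16: can move to 14, which is L ⇒ W
n=17: can move to 15, which is L ⇒ W
n=18: can move to 15, which is L ⇒ W
n=19: can move to 15, which is L ⇒ W
n=20: can move to 15, which is L ⇒ W
n=21: moves to 19(W), 18(W), 17(W), 16(W); every one is W ⇒ L
n=22: moves to 20(W), 19(W), 18(W), 17(W); every one is W ⇒ L
n=23: can move to 21, which is L ⇒ W
L entries with 0 ≤ n ≤ 23: n = 0, 1, 7, 8, 14, 15, 21, 22; that makes 8.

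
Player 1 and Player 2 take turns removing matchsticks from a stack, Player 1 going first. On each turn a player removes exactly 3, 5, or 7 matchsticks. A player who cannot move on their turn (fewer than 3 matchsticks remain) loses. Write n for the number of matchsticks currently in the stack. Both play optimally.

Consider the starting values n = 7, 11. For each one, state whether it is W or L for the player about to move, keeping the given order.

Use the standard recursion: the mover loses at a terminal position; elsewhere, the mover wins exactly when some move hands the opponent an L position.
n=0: no move → L
n=1: no move → L
n=2: no move → L
n=3: reaches L-position 0 → W
n=4: reaches L-position 1 → W
n=5: reaches L-position 2 → W
n=6: reaches L-position 1 → W
n=7: reaches L-position 2 → W
n=8: reaches L-position 1 → W
n=9: reaches L-position 2 → W
n=10: only reaches 7(W), 5(W), 3(W), all W → L
n=11: only reaches 8(W), 6(W), 4(W), all W → L

7: W, 11: L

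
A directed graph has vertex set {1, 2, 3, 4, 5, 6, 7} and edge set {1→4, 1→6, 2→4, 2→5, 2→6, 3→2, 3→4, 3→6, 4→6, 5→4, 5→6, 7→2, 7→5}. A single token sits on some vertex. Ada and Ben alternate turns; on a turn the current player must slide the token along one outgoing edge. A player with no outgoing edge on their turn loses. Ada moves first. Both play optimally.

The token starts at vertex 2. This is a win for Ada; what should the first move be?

Move to 6.

Use the standard recursion: the mover loses at a terminal position; elsewhere, the mover wins exactly when some move hands the opponent an L position.
Every edge goes from a vertex to one that appears earlier in the order 6, 4, 5, 2, 1, 7, 3, so processing vertices in that order labels each vertex after all of its successors.
6: no outgoing edge → L
4: →6(L), so W
5: →6(L), so W
2: →6(L), so W
1: →6(L), so W
7: →2(W), 5(W) — all W, so L
3: →6(L), so W
From 2, the L positions reachable in one move are: 6.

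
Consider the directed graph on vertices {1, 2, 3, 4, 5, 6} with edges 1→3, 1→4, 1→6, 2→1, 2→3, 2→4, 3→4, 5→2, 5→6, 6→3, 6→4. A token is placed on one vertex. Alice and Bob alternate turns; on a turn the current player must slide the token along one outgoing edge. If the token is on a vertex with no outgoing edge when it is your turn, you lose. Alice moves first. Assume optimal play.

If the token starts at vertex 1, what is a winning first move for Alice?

Positions with no move are L. A position that does have a move is losing for the player to move precisely when every available move leads to a winning position for the opponent. Fill in the labels:
Every edge goes from a vertex to one that appears earlier in the order 4, 3, 6, 1, 2, 5, so processing vertices in that order labels each vertex after all of its successors.
4: no outgoing edge → L
3: reaches L-position 4 → W
6: reaches L-position 4 → W
1: reaches L-position 4 → W
2: reaches L-position 4 → W
5: only reaches 2(W), 6(W), all W → L
From 1, the L positions reachable in one move are: 4.

Move to 4.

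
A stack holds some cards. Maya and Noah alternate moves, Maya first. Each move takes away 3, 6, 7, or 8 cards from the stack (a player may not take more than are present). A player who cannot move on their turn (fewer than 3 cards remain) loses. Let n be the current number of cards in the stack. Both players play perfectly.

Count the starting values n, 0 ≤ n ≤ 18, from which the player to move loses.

6

Use the standard recursion: the mover loses at a terminal position; elsewhere, the mover wins exactly when some move hands the opponent an L position.
n=0: no move → L
n=1: no move → L
n=2: no move → L
n=3: →0(L), so W
n=4: →1(L), so W
n=5: →2(L), so W
n=6: →0(L), so W
n=7: →1(L), so W
n=8: →2(L), so W
n=9: →2(L), so W
n=10: →2(L), so W
n=11: →8(W), 5(W), 4(W), 3(W) — all W, so L
n=12: →9(W), 6(W), 5(W), 4(W) — all W, so L
n=13: →10(W), 7(W), 6(W), 5(W) — all W, so L
n=14: →11(L), so W
n=15: →12(L), so W
n=16: →13(L), so W
n=17: →11(L), so W
n=18: →12(L), so W
L entries with 0 ≤ n ≤ 18: n = 0, 1, 2, 11, 12, 13; that makes 6.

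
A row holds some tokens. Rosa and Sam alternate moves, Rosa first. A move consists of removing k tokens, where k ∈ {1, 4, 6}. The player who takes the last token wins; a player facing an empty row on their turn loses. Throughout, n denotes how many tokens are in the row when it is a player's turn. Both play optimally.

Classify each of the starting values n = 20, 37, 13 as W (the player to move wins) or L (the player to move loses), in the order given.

20: L, 37: L, 13: W

Work bottom-up. With no move the player to move loses. Otherwise the position is W if at least one move leads to an L position for the opponent, and L if every move leads to a W.
n=0: no move → L
n=1: →0(L), so W
n=2: →1(W) only, which is W, so L
n=3: →2(L), so W
n=4: →0(L), so W
n=5: →4(W), 1(W) — all W, so L
n=6: →5(L), so W
n=7: →6(W), 3(W), 1(W) — all W, so L
n=8: →7(L), so W
n=9: →5(L), so W
n=10: →9(W), 6(W), 4(W) — all W, so L
n=11: →10(L), so W
n=12: →11(W), 8(W), 6(W) — all W, so L
n=13: →12(L), so W
n=14: →10(L), so W
n=15: →14(W), 11(W), 9(W) — all W, so L
n=16: →15(L), so W
n=17: →16(W), 13(W), 11(W) — all W, so L
n=18: →17(L), so W
n=19: →15(L), so W
n=20: →19(W), 16(W), 14(W) — all W, so L
n=21: →20(L), so W
n=22: →21(W), 18(W), 16(W) — all W, so L
n=23: →22(L), so W
n=24: →20(L), so W
n=25: →24(W), 21(W), 19(W) — all W, so L
n=26: →25(L), so W
n=27: →26(W), 23(W), 21(W) — all W, so L
n=28: →27(L), so W
n=29: →25(L), so W
n=30: →29(W), 26(W), 24(W) — all W, so L
n=31: →30(L), so W
n=32: →31(W), 28(W), 26(W) — all W, so L
n=33: →32(L), so W
n=34: →30(L), so W
n=35: →34(W), 31(W), 29(W) — all W, so L
n=36: →35(L), so W
n=37: →36(W), 33(W), 31(W) — all W, so L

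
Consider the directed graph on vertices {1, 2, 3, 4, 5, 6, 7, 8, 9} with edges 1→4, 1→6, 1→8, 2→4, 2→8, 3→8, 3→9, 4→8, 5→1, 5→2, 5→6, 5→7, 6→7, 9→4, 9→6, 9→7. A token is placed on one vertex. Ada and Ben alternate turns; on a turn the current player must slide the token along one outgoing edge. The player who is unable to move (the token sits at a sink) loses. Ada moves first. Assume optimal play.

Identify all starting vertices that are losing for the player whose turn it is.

Positions with no move are L. A position that does have a move is losing for the player to move precisely when every available move leads to a winning position for the opponent. Fill in the labels:
Every edge goes from a vertex to one that appears earlier in the order 8, 7, 4, 2, 6, 9, 1, 3, 5, so processing vertices in that order labels each vertex after all of its successors.
8: no outgoing edge → L
7: no outgoing edge → L
4: →8(L), so W
2: →8(L), so W
6: →7(L), so W
9: →7(L), so W
1: →8(L), so W
3: →8(L), so W
5: →7(L), so W
The losing starting vertices are exactly the entries labelled L in this table (2 of them).

7, 8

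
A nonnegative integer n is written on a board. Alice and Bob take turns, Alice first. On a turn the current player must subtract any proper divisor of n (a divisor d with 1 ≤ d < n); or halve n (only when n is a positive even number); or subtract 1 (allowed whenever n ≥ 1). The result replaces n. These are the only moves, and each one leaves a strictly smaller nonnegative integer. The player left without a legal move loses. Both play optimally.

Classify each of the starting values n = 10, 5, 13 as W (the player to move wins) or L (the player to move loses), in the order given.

Positions with no move are L. A position that does have a move is losing for the player to move precisely when every available move leads to a winning position for the opponent. Fill in the labels:
n=0: no move → L
n=1: →0(L), so W
n=2: →1(W) only, which is W, so L
n=3: →2(L), so W
n=4: →2(L), so W
n=5: →4(W) only, which is W, so L
n=6: →5(L), so W
n=7: →6(W) only, which is W, so L
n=8: →7(L), so W
n=9: →6(W), 8(W) — all W, so L
n=10: →5(L), so W
n=11: →10(W) only, which is W, so L
n=12: →9(L), so W
n=13: →12(W) only, which is W, so L

10: W, 5: L, 13: L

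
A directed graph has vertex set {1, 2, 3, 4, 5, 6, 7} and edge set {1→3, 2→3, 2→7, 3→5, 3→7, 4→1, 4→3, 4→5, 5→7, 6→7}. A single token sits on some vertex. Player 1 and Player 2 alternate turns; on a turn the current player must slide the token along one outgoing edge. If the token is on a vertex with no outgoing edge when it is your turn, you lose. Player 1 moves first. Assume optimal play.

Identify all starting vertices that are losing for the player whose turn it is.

Positions with no move are L. A position that does have a move is losing for the player to move precisely when every available move leads to a winning position for the opponent. Fill in the labels:
Every edge goes from a vertex to one that appears earlier in the order 7, 5, 3, 2, 1, 4, 6, so processing vertices in that order labels each vertex after all of its successors.
7: no outgoing edge → L
5: reaches L-position 7 → W
3: reaches L-position 7 → W
2: reaches L-position 7 → W
1: only reaches 3(W), which is W → L
4: reaches L-position 1 → W
6: reaches L-position 7 → W
Reading off the rows marked L gives the requested list; there are 2 such vertices.

1, 7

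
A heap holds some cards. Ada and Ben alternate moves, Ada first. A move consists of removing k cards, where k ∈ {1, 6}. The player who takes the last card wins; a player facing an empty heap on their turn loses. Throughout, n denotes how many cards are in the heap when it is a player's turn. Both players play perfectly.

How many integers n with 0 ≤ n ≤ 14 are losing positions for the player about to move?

Work bottom-up. With no move the player to move loses. Otherwise the position is W if at least one move leads to an L position for the opponent, and L if every move leads to a W.
n=0: no move → L
n=1: W (go to 0, an L position)
n=2: L (sole option 1(W) is W)
n=3: W (go to 2, an L position)
n=4: L (sole option 3(W) is W)
n=5: W (go to 4, an L position)
n=6: W (go to 0, an L position)
n=7: L (options 6(W), 1(W) are all W)
n=8: W (go to 7, an L position)
n=9: L (options 8(W), 3(W) are all W)
n=10: W (go to 9, an L position)
n=11: L (options 10(W), 5(W) are all W)
n=12: W (go to 11, an L position)
n=13: W (go to 7, an L position)
n=14: L (options 13(W), 8(W) are all W)
L entries with 0 ≤ n ≤ 14: n = 0, 2, 4, 7, 9, 11, 14; that makes 7.

7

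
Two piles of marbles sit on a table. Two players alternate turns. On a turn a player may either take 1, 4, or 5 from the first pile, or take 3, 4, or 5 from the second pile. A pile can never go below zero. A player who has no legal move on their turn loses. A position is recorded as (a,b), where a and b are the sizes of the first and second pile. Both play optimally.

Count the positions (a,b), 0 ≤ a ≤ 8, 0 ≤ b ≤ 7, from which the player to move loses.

Compute win/loss labels from the base case upward. A position with no move is L. Any other position is W if it can reach an L in one move, else L.
Every move lowers a or b (never raises either), so fill the grid row by row in increasing a, and left to right within a row: each cell's successors are then already labelled.
      b=0  b=1  b=2  b=3  b=4  b=5  b=6  b=7
a=0:    L    L    L    W    W    W    W    W
a=1:    W    W    W    L    L    L    W    W
a=2:    L    L    L    W    W    W    W    W
a=3:    W    W    W    L    L    L    W    W
a=4:    W    W    W    W    W    W    L    L
a=5:    W    W    W    W    W    W    W    W
a=6:    W    W    W    W    W    W    L    L
a=7:    W    W    W    W    W    W    W    W
a=8:    L    L    L    W    W    W    W    W
Cells with no legal move (terminal, hence L): (0,0), (0,1), (0,2).
The remaining L cells, each justified by listing all of its moves:
(1,3): →(0,3)(W), (1,0)(W) — all W, so L
(1,4): →(0,4)(W), (1,1)(W), (1,0)(W) — all W, so L
(1,5): →(0,5)(W), (1,2)(W), (1,1)(W), (1,0)(W) — all W, so L
(2,0): →(1,0)(W) only, which is W, so L
(2,1): →(1,1)(W) only, which is W, so L
(2,2): →(1,2)(W) only, which is W, so L
(3,3): →(2,3)(W), (3,0)(W) — all W, so L
(3,4): →(2,4)(W), (3,1)(W), (3,0)(W) — all W, so L
(3,5): →(2,5)(W), (3,2)(W), (3,1)(W), (3,0)(W) — all W, so L
(4,6): →(3,6)(W), (0,6)(W), (4,3)(W), (4,2)(W), (4,1)(W) — all W, so L
(4,7): →(3,7)(W), (0,7)(W), (4,4)(W), (4,3)(W), (4,2)(W) — all W, so L
(6,6): →(5,6)(W), (2,6)(W), (1,6)(W), (6,3)(W), (6,2)(W), (6,1)(W) — all W, so L
(6,7): →(5,7)(W), (2,7)(W), (1,7)(W), (6,4)(W), (6,3)(W), (6,2)(W) — all W, so L
(8,0): →(7,0)(W), (4,0)(W), (3,0)(W) — all W, so L
(8,1): →(7,1)(W), (4,1)(W), (3,1)(W) — all W, so L
(8,2): →(7,2)(W), (4,2)(W), (3,2)(W) — all W, so L
Every other cell has at least one move into one of the L cells above, so it is W.
L cells per row: a=0: 3, a=1: 3, a=2: 3, a=3: 3, a=4: 2, a=5: 0, a=6: 2, a=7: 0, a=8: 3; total 19.

19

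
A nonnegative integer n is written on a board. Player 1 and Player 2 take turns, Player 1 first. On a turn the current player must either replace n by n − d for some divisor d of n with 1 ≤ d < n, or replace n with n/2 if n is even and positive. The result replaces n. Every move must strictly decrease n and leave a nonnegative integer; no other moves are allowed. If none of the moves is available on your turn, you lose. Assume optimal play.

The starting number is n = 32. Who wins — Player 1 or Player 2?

Player 1 wins.

Classify positions by backward induction: terminal positions (no move available) are L. From any other position, the mover wins iff some move reaches an L.
n=0: no move → L
n=1: no move → L
n=2: W (go to 1, an L position)
n=3: L (sole option 2(W) is W)
n=4: W (go to 3, an L position)
n=5: L (sole option 4(W) is W)
n=6: W (go to 3, an L position)
n=7: L (sole option 6(W) is W)
n=8: W (go to 7, an L position)
n=9: L (options 6(W), 8(W) are all W)
n=10: W (go to 5, an L position)
n=11: L (sole option 10(W) is W)
n=12: W (go to 9, an L position)
n=13: L (sole option 12(W) is W)
n=14: W (go to 7, an L position)
n=15: L (options 10(W), 12(W), 14(W) are all W)
n=16: W (go to 15, an L position)
n=17: L (sole option 16(W) is W)
n=18: W (go to 9, an L position)
n=19: L (sole option 18(W) is W)
n=20: W (go to 15, an L position)
n=21: L (options 14(W), 18(W), 20(W) are all W)
n=22: W (go to 11, an L position)
n=23: L (sole option 22(W) is W)
n=24: W (go to 21, an L position)
n=25: L (options 20(W), 24(W) are all W)
n=26: W (go to 13, an L position)
n=27: L (options 18(W), 24(W), 26(W) are all W)
n=28: W (go to 21, an L position)
n=29: L (sole option 28(W) is W)
n=30: W (go to 15, an L position)
n=31: L (sole option 30(W) is W)
n=32: W (go to 31, an L position)
The starting position 32 is W: Player 1 should move to 31, handing over an L position.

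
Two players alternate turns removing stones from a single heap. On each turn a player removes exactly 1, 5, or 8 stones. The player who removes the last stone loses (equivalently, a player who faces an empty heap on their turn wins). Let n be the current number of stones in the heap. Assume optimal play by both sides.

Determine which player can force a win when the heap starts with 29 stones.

The second player wins.

Use the standard recursion: the mover wins at a terminal position; elsewhere, the mover wins exactly when some move hands the opponent an L position.
n=0: no move; the opponent has just taken the last stone and therefore loses → W
n=1: only reaches 0(W), which is W → L
n=2: reaches L-position 1 → W
n=3: only reaches 2(W), which is W → L
n=4: reaches L-position 3 → W
n=5: only reaches 4(W), 0(W), all W → L
n=6: reaches L-position 5 → W
n=7: only reaches 6(W), 2(W), all W → L
n=8: reaches L-position 7 → W
n=9: reaches L-position 1 → W
n=10: reaches L-position 5 → W
n=11: reaches L-position 3 → W
n=12: reaches L-position 7 → W
n=13: reaches L-position 5 → W
n=14: only reaches 13(W), 9(W), 6(W), all W → L
n=15: reaches L-position 14 → W
n=16: only reaches 15(W), 11(W), 8(W), all W → L
n=17: reaches L-position 16 → W
n=18: only reaches 17(W), 13(W), 10(W), all W → L
n=19: reaches L-position 18 → W
n=20: only reaches 19(W), 15(W), 12(W), all W → L
n=21: reaches L-position 20 → W
n=22: reaches L-position 14 → W
n=23: reaches L-position 18 → W
n=24: reaches L-position 16 → W
n=25: reaches L-position 20 → W
n=26: reaches L-position 18 → W
n=27: only reaches 26(W), 22(W), 19(W), all W → L
n=28: reaches L-position 27 → W
n=29: only reaches 28(W), 24(W), 21(W), all W → L
Every move from 29 reaches a W position, so the mover loses.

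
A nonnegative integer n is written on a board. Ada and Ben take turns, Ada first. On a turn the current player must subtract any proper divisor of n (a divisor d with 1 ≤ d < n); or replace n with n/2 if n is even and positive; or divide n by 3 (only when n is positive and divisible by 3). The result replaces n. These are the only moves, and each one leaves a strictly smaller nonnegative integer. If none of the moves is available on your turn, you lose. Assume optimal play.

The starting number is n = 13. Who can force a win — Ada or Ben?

Build the W/L table. Terminal = L. A non-terminal position is W if it has a move to some L; otherwise it is L.
n=0: no move → L
n=1: no move → L
n=2: reaches L-position 1 → W
n=3: reaches L-position 1 → W
n=4: only reaches 2(W), 3(W), all W → L
n=5: reaches L-position 4 → W
n=6: reaches L-position 4 → W
n=7: only reaches 6(W), which is W → L
n=8: reaches L-position 4 → W
n=9: only reaches 3(W), 6(W), 8(W), all W → L
n=10: reaches L-position 9 → W
n=11: only reaches 10(W), which is W → L
n=12: reaches L-position 4 → W
n=13: only reaches 12(W), which is W → L
The starting position 13 is L: whatever Ada does, the opponent receives a W position.

Ben wins.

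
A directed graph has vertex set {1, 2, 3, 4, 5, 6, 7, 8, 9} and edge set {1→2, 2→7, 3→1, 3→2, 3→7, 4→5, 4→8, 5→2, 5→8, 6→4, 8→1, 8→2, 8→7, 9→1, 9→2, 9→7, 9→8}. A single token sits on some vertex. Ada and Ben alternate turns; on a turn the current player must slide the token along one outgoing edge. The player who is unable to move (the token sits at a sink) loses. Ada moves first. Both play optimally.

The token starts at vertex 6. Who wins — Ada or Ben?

Label each position W (a win for the player to move) or L (a loss). A position with no legal move is L; any other position is W exactly when some move reaches an L, and L when every move reaches a W.
Every edge goes from a vertex to one that appears earlier in the order 7, 2, 1, 8, 5, 4, 6, 3, 9, so processing vertices in that order labels each vertex after all of its successors.
7: no outgoing edge → L
2: →7(L), so W
1: →2(W) only, which is W, so L
8: →1(L), so W
5: →8(W), 2(W) — all W, so L
4: →5(L), so W
6: →4(W) only, which is W, so L
3: →1(L), so W
9: →1(L), so W
The starting position 6 is L: whatever Ada does, the opponent receives a W position.

Ben wins.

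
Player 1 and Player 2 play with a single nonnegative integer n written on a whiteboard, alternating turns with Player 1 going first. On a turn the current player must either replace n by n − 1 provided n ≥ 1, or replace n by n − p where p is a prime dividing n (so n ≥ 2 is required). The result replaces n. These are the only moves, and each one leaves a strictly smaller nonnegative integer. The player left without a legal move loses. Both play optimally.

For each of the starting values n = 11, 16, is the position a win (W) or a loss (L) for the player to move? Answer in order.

Label each position W (a win for the player to move) or L (a loss). A position with no legal move is L; any other position is W exactly when some move reaches an L, and L when every move reaches a W.
n=0: no move → L
n=1: can move to 0, which is L ⇒ W
n=2: can move to 0, which is L ⇒ W
n=3: can move to 0, which is L ⇒ W
n=4: moves to 2(W), 3(W); every one is W ⇒ L
n=5: can move to 0, which is L ⇒ W
n=6: can move to 4, which is L ⇒ W
n=7: can move to 0, which is L ⇒ W
n=8: moves to 6(W), 7(W); every one is W ⇒ L
n=9: can move to 8, which is L ⇒ W
n=10: can move to 8, which is L ⇒ W
n=11: can move to 0, which is L ⇒ W
n=12: moves to 9(W), 10(W), 11(W); every one is W ⇒ L
n=13: can move to 0, which is L ⇒ W
n=14: can move to 12, which is L ⇒ W
n=15: can move to 12, which is L ⇒ W
n=16: moves to 14(W), 15(W); every one is W ⇒ L

11: W, 16: L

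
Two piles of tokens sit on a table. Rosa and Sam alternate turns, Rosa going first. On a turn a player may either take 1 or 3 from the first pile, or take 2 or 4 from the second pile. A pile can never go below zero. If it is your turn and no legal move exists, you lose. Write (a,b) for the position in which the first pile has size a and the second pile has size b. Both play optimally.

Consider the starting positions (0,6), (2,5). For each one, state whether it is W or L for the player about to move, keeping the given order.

Label each position W (a win for the player to move) or L (a loss). A position with no legal move is L; any other position is W exactly when some move reaches an L, and L when every move reaches a W.
No move ever increases a pile, so every position that can arise here has a ≤ 2 and b ≤ 6; it is enough to label the cells with 0 ≤ a ≤ 2 and 0 ≤ b ≤ 6.
Every move lowers a or b (never raises either), so fill the grid row by row in increasing a, and left to right within a row: each cell's successors are then already labelled.
      b=0  b=1  b=2  b=3  b=4  b=5  b=6
a=0:    L    L    W    W    W    W    L
a=1:    W    W    L    L    W    W    W
a=2:    L    L    W    W    W    W    L
Cells with no legal move (terminal, hence L): (0,0), (0,1).
The remaining L cells, each justified by listing all of its moves:
(0,6): →(0,4)(W), (0,2)(W) — all W, so L
(1,2): →(0,2)(W), (1,0)(W) — all W, so L
(1,3): →(0,3)(W), (1,1)(W) — all W, so L
(2,0): →(1,0)(W) only, which is W, so L
(2,1): →(1,1)(W) only, which is W, so L
(2,6): →(1,6)(W), (2,4)(W), (2,2)(W) — all W, so L
Every other cell has at least one move into one of the L cells above, so it is W.
(0,6): one of the L cells justified above, so L
(2,5): the move to (2,1) reaches an L cell, so W

(0,6): L, (2,5): W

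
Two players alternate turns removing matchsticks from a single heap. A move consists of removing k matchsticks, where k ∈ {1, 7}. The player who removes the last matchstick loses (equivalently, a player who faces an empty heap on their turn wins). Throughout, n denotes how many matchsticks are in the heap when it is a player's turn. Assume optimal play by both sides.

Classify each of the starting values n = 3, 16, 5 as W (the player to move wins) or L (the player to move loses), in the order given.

3: L, 16: W, 5: L

Positions with no move are W. A position that does have a move is losing for the player to move precisely when every available move leads to a winning position for the opponent. Fill in the labels:
n=0: no move; the opponent has just taken the last matchstick and therefore loses → W
n=1: the only move is to 0(W), a W ⇒ L
n=2: can move to 1, which is L ⇒ W
n=3: the only move is to 2(W), a W ⇒ L
n=4: can move to 3, which is L ⇒ W
n=5: the only move is to 4(W), a W ⇒ L
n=6: can move to 5, which is L ⇒ W
n=7: moves to 6(W), 0(W); every one is W ⇒ L
n=8: can move to 7, which is L ⇒ W
n=9: moves to 8(W), 2(W); every one is W ⇒ L
n=10: can move to 9, which is L ⇒ W
n=11: moves to 10(W), 4(W); every one is W ⇒ L
n=12: can move to 11, which is L ⇒ W
n=13: moves to 12(W), 6(W); every one is W ⇒ L
n=14: can move to 13, which is L ⇒ W
n=15: moves to 14(W), 8(W); every one is W ⇒ L
n=16: can move to 15, which is L ⇒ W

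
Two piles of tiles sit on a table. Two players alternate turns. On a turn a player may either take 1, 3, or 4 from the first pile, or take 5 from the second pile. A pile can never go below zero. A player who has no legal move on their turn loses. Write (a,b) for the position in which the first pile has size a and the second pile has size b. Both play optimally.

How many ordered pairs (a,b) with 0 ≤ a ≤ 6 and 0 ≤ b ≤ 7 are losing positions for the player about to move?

16

Work bottom-up. With no move the player to move loses. Otherwise the position is W if at least one move leads to an L position for the opponent, and L if every move leads to a W.
Every move lowers a or b (never raises either), so fill the grid row by row in increasing a, and left to right within a row: each cell's successors are then already labelled.
      b=0  b=1  b=2  b=3  b=4  b=5  b=6  b=7
a=0:    L    L    L    L    L    W    W    W
a=1:    W    W    W    W    W    L    L    L
a=2:    L    L    L    L    L    W    W    W
a=3:    W    W    W    W    W    L    L    L
a=4:    W    W    W    W    W    W    W    W
a=5:    W    W    W    W    W    W    W    W
a=6:    W    W    W    W    W    W    W    W
Cells with no legal move (terminal, hence L): (0,0), (0,1), (0,2), (0,3), (0,4).
The remaining L cells, each justified by listing all of its moves:
(1,5): L (options (0,5)(W), (1,0)(W) are all W)
(1,6): L (options (0,6)(W), (1,1)(W) are all W)
(1,7): L (options (0,7)(W), (1,2)(W) are all W)
(2,0): L (sole option (1,0)(W) is W)
(2,1): L (sole option (1,1)(W) is W)
(2,2): L (sole option (1,2)(W) is W)
(2,3): L (sole option (1,3)(W) is W)
(2,4): L (sole option (1,4)(W) is W)
(3,5): L (options (2,5)(W), (0,5)(W), (3,0)(W) are all W)
(3,6): L (options (2,6)(W), (0,6)(W), (3,1)(W) are all W)
(3,7): L (options (2,7)(W), (0,7)(W), (3,2)(W) are all W)
Every other cell has at least one move into one of the L cells above, so it is W.
L cells per row: a=0: 5, a=1: 3, a=2: 5, a=3: 3, a=4: 0, a=5: 0, a=6: 0; total 16.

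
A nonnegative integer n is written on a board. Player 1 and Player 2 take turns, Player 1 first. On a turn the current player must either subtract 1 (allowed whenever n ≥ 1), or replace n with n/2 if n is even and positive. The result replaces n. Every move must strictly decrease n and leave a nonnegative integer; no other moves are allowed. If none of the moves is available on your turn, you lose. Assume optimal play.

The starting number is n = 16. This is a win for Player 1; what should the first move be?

Move to 15.

Classify positions by backward induction: terminal positions (no move available) are L. From any other position, the mover wins iff some move reaches an L.
n=0: no move → L
n=1: →0(L), so W
n=2: →1(W) only, which is W, so L
n=3: →2(L), so W
n=4: →2(L), so W
n=5: →4(W) only, which is W, so L
n=6: →5(L), so W
n=7: →6(W) only, which is W, so L
n=8: →7(L), so W
n=9: →8(W) only, which is W, so L
n=10: →5(L), so W
n=11: →10(W) only, which is W, so L
n=12: →11(L), so W
n=13: →12(W) only, which is W, so L
n=14: →7(L), so W
n=15: →14(W) only, which is W, so L
n=16: →15(L), so W
From 16, the L positions reachable in one move are: 15.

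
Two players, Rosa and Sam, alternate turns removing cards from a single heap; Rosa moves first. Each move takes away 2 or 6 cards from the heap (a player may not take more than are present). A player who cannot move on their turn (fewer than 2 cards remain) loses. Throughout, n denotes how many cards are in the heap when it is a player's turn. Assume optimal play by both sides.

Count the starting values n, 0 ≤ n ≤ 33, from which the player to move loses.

Build the W/L table. Terminal = L. A non-terminal position is W if it has a move to some L; otherwise it is L.
n=0: no move → L
n=1: no move → L
n=2: →0(L), so W
n=3: →1(L), so W
n=4: →2(W) only, which is W, so L
n=5: →3(W) only, which is W, so L
n=6: →4(L), so W
n=7: →5(L), so W
n=8: →6(W), 2(W) — all W, so L
n=9: →7(W), 3(W) — all W, so L
n=10: →8(L), so W
n=11: →9(L), so W
n=12: →10(W), 6(W) — all W, so L
n=13: →11(W), 7(W) — all W, so L
n=14: →12(L), so W
n=15: →13(L), so W
n=16: →14(W), 10(W) — all W, so L
n=17: →15(W), 11(W) — all W, so L
n=18: →16(L), so W
n=19: →17(L), so W
n=20: →18(W), 14(W) — all W, so L
n=21: →19(W), 15(W) — all W, so L
n=22: →20(L), so W
n=23: →21(L), so W
n=24: →22(W), 18(W) — all W, so L
n=25: →23(W), 19(W) — all W, so L
n=26: →24(L), so W
n=27: →25(L), so W
n=28: →26(W), 22(W) — all W, so L
n=29: →27(W), 23(W) — all W, so L
n=30: →28(L), so W
n=31: →29(L), so W
n=32: →30(W), 26(W) — all W, so L
n=33: →31(W), 27(W) — all W, so L
L entries with 0 ≤ n ≤ 33: n = 0, 1, 4, 5, 8, 9, 12, 13, 16, 17, 20, 21, 24, 25, 28, 29, 32, 33; that makes 18.

18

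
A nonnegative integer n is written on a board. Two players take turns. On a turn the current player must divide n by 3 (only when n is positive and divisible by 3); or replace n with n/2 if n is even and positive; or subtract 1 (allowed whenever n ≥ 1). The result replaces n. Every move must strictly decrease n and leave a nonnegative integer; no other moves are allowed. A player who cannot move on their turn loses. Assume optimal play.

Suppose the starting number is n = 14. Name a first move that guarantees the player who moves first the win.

Build the W/L table. Terminal = L. A non-terminal position is W if it has a move to some L; otherwise it is L.
n=0: no move → L
n=1: reaches L-position 0 → W
n=2: only reaches 1(W), which is W → L
n=3: reaches L-position 2 → W
n=4: reaches L-position 2 → W
n=5: only reaches 4(W), which is W → L
n=6: reaches L-position 2 → W
n=7: only reaches 6(W), which is W → L
n=8: reaches L-position 7 → W
n=9: only reaches 3(W), 8(W), all W → L
n=10: reaches L-position 5 → W
n=11: only reaches 10(W), which is W → L
n=12: reaches L-position 11 → W
n=13: only reaches 12(W), which is W → L
n=14: reaches L-position 7 → W
From 14, the L positions reachable in one move are: 7, 13. Any move reaching one of these is winning.

Move to 7.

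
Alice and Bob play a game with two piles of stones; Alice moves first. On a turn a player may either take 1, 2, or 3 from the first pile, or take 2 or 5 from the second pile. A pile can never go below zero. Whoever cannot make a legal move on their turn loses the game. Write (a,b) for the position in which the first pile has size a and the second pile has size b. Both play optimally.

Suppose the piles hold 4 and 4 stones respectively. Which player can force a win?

Bob wins.

Use the standard recursion: the mover loses at a terminal position; elsewhere, the mover wins exactly when some move hands the opponent an L position.
No move ever increases a pile, so every position that can arise here has a ≤ 4 and b ≤ 4; it is enough to label the cells with 0 ≤ a ≤ 4 and 0 ≤ b ≤ 4.
Every move lowers a or b (never raises either), so fill the grid row by row in increasing a, and left to right within a row: each cell's successors are then already labelled.
      b=0  b=1  b=2  b=3  b=4
a=0:    L    L    W    W    L
a=1:    W    W    L    L    W
a=2:    W    W    W    W    W
a=3:    W    W    W    W    W
a=4:    L    L    W    W    L
Cells with no legal move (terminal, hence L): (0,0), (0,1).
The remaining L cells, each justified by listing all of its moves:
(0,4): the only move is to (0,2)(W), a W ⇒ L
(1,2): moves to (0,2)(W), (1,0)(W); every one is W ⇒ L
(1,3): moves to (0,3)(W), (1,1)(W); every one is W ⇒ L
(4,0): moves to (3,0)(W), (2,0)(W), (1,0)(W); every one is W ⇒ L
(4,1): moves to (3,1)(W), (2,1)(W), (1,1)(W); every one is W ⇒ L
(4,4): moves to (3,4)(W), (2,4)(W), (1,4)(W), (4,2)(W); every one is W ⇒ L
Every other cell has at least one move into one of the L cells above, so it is W.
Every move from (4,4) reaches a W position, so the mover loses.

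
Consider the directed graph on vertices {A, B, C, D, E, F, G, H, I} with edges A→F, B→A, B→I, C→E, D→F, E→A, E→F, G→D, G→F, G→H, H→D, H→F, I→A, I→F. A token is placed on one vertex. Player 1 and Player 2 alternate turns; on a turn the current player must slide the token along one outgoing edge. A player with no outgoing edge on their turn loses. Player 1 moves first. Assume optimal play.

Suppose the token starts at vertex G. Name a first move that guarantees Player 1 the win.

Move to F.

Use the standard recursion: the mover loses at a terminal position; elsewhere, the mover wins exactly when some move hands the opponent an L position.
Every edge goes from a vertex to one that appears earlier in the order F, A, D, E, H, I, C, B, G, so processing vertices in that order labels each vertex after all of its successors.
F: no outgoing edge → L
A: →F(L), so W
D: →F(L), so W
E: →F(L), so W
H: →F(L), so W
I: →F(L), so W
C: →E(W) only, which is W, so L
B: →I(W), A(W) — all W, so L
G: →F(L), so W
From G, the L positions reachable in one move are: F.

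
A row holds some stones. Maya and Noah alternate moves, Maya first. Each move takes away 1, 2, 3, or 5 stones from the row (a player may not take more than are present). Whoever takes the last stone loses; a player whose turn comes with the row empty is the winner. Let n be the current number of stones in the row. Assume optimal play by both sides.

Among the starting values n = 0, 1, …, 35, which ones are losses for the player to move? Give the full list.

Build the W/L table. Terminal = W. A non-terminal position is W if it has a move to some L; otherwise it is L.
n=0: no move; the opponent has just taken the last stone and therefore loses → W
n=1: →0(W) only, which is W, so L
n=2: →1(L), so W
n=3: →1(L), so W
n=4: →1(L), so W
n=5: →4(W), 3(W), 2(W), 0(W) — all W, so L
n=6: →5(L), so W
n=7: →5(L), so W
n=8: →5(L), so W
n=9: →8(W), 7(W), 6(W), 4(W) — all W, so L
n=10: →9(L), so W
n=11: →9(L), so W
n=12: →9(L), so W
n=13: →12(W), 11(W), 10(W), 8(W) — all W, so L
n=14: →13(L), so W
n=15: →13(L), so W
n=16: →13(L), so W
n=17: →16(W), 15(W), 14(W), 12(W) — all W, so L
n=18: →17(L), so W
n=19: →17(L), so W
n=20: →17(L), so W
n=21: →20(W), 19(W), 18(W), 16(W) — all W, so L
n=22: →21(L), so W
n=23: →21(L), so W
n=24: →21(L), so W
n=25: →24(W), 23(W), 22(W), 20(W) — all W, so L
n=26: →25(L), so W
n=27: →25(L), so W
n=28: →25(L), so W
n=29: →28(W), 27(W), 26(W), 24(W) — all W, so L
n=30: →29(L), so W
n=31: →29(L), so W
n=32: →29(L), so W
n=33: →32(W), 31(W), 30(W), 28(W) — all W, so L
n=34: →33(L), so W
n=35: →33(L), so W
Reading off the rows marked L gives the requested list; there are 9 such values of n.

1, 5, 9, 13, 17, 21, 25, 29, 33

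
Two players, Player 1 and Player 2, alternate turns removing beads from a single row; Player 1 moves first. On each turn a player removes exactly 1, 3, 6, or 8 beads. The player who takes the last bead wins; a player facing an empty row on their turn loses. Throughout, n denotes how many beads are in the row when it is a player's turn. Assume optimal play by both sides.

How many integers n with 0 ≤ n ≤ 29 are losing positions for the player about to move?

Use the standard recursion: the mover loses at a terminal position; elsewhere, the mover wins exactly when some move hands the opponent an L position.
n=0: no move → L
n=1: →0(L), so W
n=2: →1(W) only, which is W, so L
n=3: →2(L), so W
n=4: →3(W), 1(W) — all W, so L
n=5: →4(L), so W
n=6: →0(L), so W
n=7: →4(L), so W
n=8: →2(L), so W
n=9: →8(W), 6(W), 3(W), 1(W) — all W, so L
n=10: →9(L), so W
n=11: →10(W), 8(W), 5(W), 3(W) — all W, so L
n=12: →11(L), so W
n=13: →12(W), 10(W), 7(W), 5(W) — all W, so L
n=14: →13(L), so W
n=15: →9(L), so W
n=16: →13(L), so W
n=17: →11(L), so W
n=18: →17(W), 15(W), 12(W), 10(W) — all W, so L
n=19: →18(L), so W
n=20: →19(W), 17(W), 14(W), 12(W) — all W, so L
n=21: →20(L), so W
n=22: →21(W), 19(W), 16(W), 14(W) — all W, so L
n=23: →22(L), so W
n=24: →18(L), so W
n=25: →22(L), so W
n=26: →20(L), so W
n=27: →26(W), 24(W), 21(W), 19(W) — all W, so L
n=28: →27(L), so W
n=29: →28(W), 26(W), 23(W), 21(W) — all W, so L
L entries with 0 ≤ n ≤ 29: n = 0, 2, 4, 9, 11, 13, 18, 20, 22, 27, 29; that makes 11.

11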